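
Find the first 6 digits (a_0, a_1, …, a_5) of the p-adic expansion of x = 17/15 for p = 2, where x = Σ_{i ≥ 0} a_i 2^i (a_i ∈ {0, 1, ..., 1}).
(a_0, …, a_5) = (1, 1, 1, 1, 1, 0)

v_2(17/15) = 0 (numerator and denominator both coprime to 2), so x ∈ ℤ_2^×. Compute digits iteratively via a_i = x_i mod 2, x_{i+1} = (x_i − a_i)/2, with x_0 = x:
  x_0 = 17/15;  a_0 = 1;  x_1 = (x_0 − 1)/2 = 1/15
  x_1 = 1/15;  a_1 = 1;  x_2 = (x_1 − 1)/2 = -7/15
  x_2 = -7/15;  a_2 = 1;  x_3 = (x_2 − 1)/2 = -11/15
  x_3 = -11/15;  a_3 = 1;  x_4 = (x_3 − 1)/2 = -13/15
  x_4 = -13/15;  a_4 = 1;  x_5 = (x_4 − 1)/2 = -14/15
  x_5 = -14/15;  a_5 = 0;  x_6 = (x_5 − 0)/2 = -7/15
Digits: (1, 1, 1, 1, 1, 0).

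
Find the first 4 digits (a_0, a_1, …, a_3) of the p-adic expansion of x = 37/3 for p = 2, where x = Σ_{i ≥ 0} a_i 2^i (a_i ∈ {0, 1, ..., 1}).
(a_0, …, a_3) = (1, 1, 1, 0)

v_2(37/3) = 0 (numerator and denominator both coprime to 2), so x ∈ ℤ_2^×. Compute digits iteratively via a_i = x_i mod 2, x_{i+1} = (x_i − a_i)/2, with x_0 = x:
  x_0 = 37/3;  a_0 = 1;  x_1 = (x_0 − 1)/2 = 17/3
  x_1 = 17/3;  a_1 = 1;  x_2 = (x_1 − 1)/2 = 7/3
  x_2 = 7/3;  a_2 = 1;  x_3 = (x_2 − 1)/2 = 2/3
  x_3 = 2/3;  a_3 = 0;  x_4 = (x_3 − 0)/2 = 1/3
Digits: (1, 1, 1, 0).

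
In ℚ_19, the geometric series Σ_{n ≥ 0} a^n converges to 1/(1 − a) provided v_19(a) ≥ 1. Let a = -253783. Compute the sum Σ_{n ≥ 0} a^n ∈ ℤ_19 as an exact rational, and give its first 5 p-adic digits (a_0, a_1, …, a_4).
Σ a^n = 1/(1 − a) = 1/253784;  first 5 digits = (1, 0, 0, 1, 17)

v_19(a) = 3 ≥ 1, so the series converges in ℤ_19 to 1/(1 − a) = 1/(1 − (-253783)) = 1/253784. Expand this rational in ℤ_19: compute digits iteratively via d_i = x_i mod 19, x_{i+1} = (x_i − d_i)/19. The first 5 digits are (1, 0, 0, 1, 17).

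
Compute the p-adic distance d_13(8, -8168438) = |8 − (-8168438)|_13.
d_13(8, -8168438) = 1/371293

Step 1 — x − y = 8 − (-8168438) = 8168446. Step 2 — v_13(8168446) = 5 (factor: 8168446 = (13^5 · 22); the sign does not affect v_p). Step 3 — |x − y|_13 = 13^{-5} = 1/371293.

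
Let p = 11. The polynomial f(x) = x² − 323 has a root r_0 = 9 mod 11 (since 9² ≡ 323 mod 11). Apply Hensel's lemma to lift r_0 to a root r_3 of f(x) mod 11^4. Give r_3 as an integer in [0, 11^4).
r_3 = 3276 (mod 14641)

Hensel's recurrence: r_{i+1} = r_i − f(r_i)·(f′(r_i))^{-1} mod 11^{i+2}, with f′(x) = 2x. Iterate:
  r_0 = 9 (mod 11)
  r_1 = 9 (mod 121)
  r_2 = 614 (mod 1331)
  r_3 = 3276 (mod 14641)
Final: r_3 = 3276, and one checks f(r_3) ≡ 0 mod 11^4.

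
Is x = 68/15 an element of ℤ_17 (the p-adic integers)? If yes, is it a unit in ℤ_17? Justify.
x ∈ ℤ_17 but not a unit; v_17(x) = 1 > 0

ℤ_17 = {x ∈ ℚ_17 : v_17(x) ≥ 0} and ℤ_17^× = {x ∈ ℤ_17 : v_17(x) = 0}. Here v_17(68/15) = v_17(num) − v_17(den) = 1; compare against these criteria.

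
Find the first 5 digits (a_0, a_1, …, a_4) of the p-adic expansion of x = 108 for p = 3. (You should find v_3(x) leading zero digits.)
(a_0, …, a_4) = (0, 0, 0, 1, 1)

v_3(108) = 3, so a_0 = ... = a_2 = 0. Factor out: x = 3^3 · u with u = 4 a unit in ℤ_3. Expand u iteratively via a_{v+i} = u_i mod 3, u_{i+1} = (u_i − a_{v+i})/3:
  u_0 = 4;  a_3 = 1;  u_1 = (u_0 − 1)/3 = 1
  u_1 = 1;  a_4 = 1;  u_2 = (u_1 − 1)/3 = 0
Digits: (0, 0, 0, 1, 1).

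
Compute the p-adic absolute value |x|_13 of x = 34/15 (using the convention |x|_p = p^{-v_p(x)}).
|34/15|_13 = 1

Step 1 — compute v_13(x) by factoring powers of 13 out of the numerator and denominator: v_13(34/15) = 0. Step 2 — apply |x|_p = p^{-v_p(x)} = 13^{0} = 1.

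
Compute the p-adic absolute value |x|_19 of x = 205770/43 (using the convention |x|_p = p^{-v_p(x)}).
|205770/43|_19 = 1/6859

Step 1 — compute v_19(x) by factoring powers of 19 out of the numerator and denominator: v_19(205770/43) = 3. Step 2 — apply |x|_p = p^{-v_p(x)} = 19^{-3} = 1/6859.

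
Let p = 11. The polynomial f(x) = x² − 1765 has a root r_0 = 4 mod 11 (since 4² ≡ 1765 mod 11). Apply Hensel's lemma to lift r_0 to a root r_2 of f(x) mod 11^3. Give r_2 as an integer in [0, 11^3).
r_2 = 994 (mod 1331)

Hensel's recurrence: r_{i+1} = r_i − f(r_i)·(f′(r_i))^{-1} mod 11^{i+2}, with f′(x) = 2x. Iterate:
  r_0 = 4 (mod 11)
  r_1 = 26 (mod 121)
  r_2 = 994 (mod 1331)
Final: r_2 = 994, and one checks f(r_2) ≡ 0 mod 11^3.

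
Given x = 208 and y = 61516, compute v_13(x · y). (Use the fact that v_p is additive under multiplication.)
v_13(12795328) = 4

v_p(x) = 1 (factor: 208 = 13^1 · 16); v_p(y) = 3 (factor: 61516 = 13^3 · 28). Additivity: v_p(xy) = v_p(x) + v_p(y) = 1 + 3 = 4. (Direct check: xy = 12795328 = 13^4 · (448).)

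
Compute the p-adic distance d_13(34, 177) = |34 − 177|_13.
d_13(34, 177) = 1/13

Step 1 — x − y = 34 − 177 = -143. Step 2 — v_13(-143) = 1 (factor: -143 = −(13^1 · 11); the sign does not affect v_p). Step 3 — |x − y|_13 = 13^{-1} = 1/13.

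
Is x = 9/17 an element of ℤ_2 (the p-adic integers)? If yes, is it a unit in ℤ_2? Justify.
x ∈ ℤ_2^× (unit); v_2(x) = 0

ℤ_2 = {x ∈ ℚ_2 : v_2(x) ≥ 0} and ℤ_2^× = {x ∈ ℤ_2 : v_2(x) = 0}. Here v_2(9/17) = v_2(num) − v_2(den) = 0; compare against these criteria.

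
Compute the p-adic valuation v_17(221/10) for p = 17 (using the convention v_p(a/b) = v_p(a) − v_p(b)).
v_17(221/10) = 1

Factor powers of 17 from the numerator and denominator of the reduced fraction: 221 = 17^1 · 13 and 10 = 17^0 · 10. Apply v_p(a/b) = v_p(a) − v_p(b): v_17(221/10) = 1 − 0 = 1.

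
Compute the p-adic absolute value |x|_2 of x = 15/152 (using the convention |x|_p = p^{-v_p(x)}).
|15/152|_2 = 8

Step 1 — compute v_2(x) by factoring powers of 2 out of the numerator and denominator: v_2(15/152) = -3. Step 2 — apply |x|_p = p^{-v_p(x)} = 2^{3} = 8.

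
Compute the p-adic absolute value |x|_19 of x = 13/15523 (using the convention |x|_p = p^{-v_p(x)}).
|13/15523|_19 = 361

Step 1 — compute v_19(x) by factoring powers of 19 out of the numerator and denominator: v_19(13/15523) = -2. Step 2 — apply |x|_p = p^{-v_p(x)} = 19^{2} = 361.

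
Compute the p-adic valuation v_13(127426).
v_13(127426) = 3

v_13(n) is the largest exponent k such that 13^k divides n. Factor out: 127426 = 13^3 · 58. (Sign doesn't affect v_p.) So v_13(127426) = 3.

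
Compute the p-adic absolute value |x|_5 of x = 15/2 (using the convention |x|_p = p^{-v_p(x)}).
|15/2|_5 = 1/5

Step 1 — compute v_5(x) by factoring powers of 5 out of the numerator and denominator: v_5(15/2) = 1. Step 2 — apply |x|_p = p^{-v_p(x)} = 5^{-1} = 1/5.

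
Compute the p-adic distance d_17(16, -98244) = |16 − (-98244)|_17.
d_17(16, -98244) = 1/4913

Step 1 — x − y = 16 − (-98244) = 98260. Step 2 — v_17(98260) = 3 (factor: 98260 = (17^3 · 20); the sign does not affect v_p). Step 3 — |x − y|_17 = 17^{-3} = 1/4913.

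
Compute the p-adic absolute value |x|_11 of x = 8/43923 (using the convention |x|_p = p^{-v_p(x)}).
|8/43923|_11 = 14641

Step 1 — compute v_11(x) by factoring powers of 11 out of the numerator and denominator: v_11(8/43923) = -4. Step 2 — apply |x|_p = p^{-v_p(x)} = 11^{4} = 14641.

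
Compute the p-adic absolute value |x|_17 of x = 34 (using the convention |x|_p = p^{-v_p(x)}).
|34|_17 = 1/17

Step 1 — compute v_17(x) by factoring powers of 17 out of the numerator and denominator: v_17(34) = 1. Step 2 — apply |x|_p = p^{-v_p(x)} = 17^{-1} = 1/17.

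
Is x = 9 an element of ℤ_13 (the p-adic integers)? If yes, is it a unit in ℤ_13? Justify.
x ∈ ℤ_13^× (unit); v_13(x) = 0

ℤ_13 = {x ∈ ℚ_13 : v_13(x) ≥ 0} and ℤ_13^× = {x ∈ ℤ_13 : v_13(x) = 0}. Here v_13(9) = v_13(num) − v_13(den) = 0; compare against these criteria.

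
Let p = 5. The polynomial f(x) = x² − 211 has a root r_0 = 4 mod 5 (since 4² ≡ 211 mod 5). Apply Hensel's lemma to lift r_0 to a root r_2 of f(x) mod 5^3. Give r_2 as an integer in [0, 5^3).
r_2 = 94 (mod 125)

Hensel's recurrence: r_{i+1} = r_i − f(r_i)·(f′(r_i))^{-1} mod 5^{i+2}, with f′(x) = 2x. Iterate:
  r_0 = 4 (mod 5)
  r_1 = 19 (mod 25)
  r_2 = 94 (mod 125)
Final: r_2 = 94, and one checks f(r_2) ≡ 0 mod 5^3.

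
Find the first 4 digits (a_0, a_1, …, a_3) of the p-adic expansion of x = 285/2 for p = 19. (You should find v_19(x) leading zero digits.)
(a_0, …, a_3) = (0, 17, 9, 9)

v_19(285/2) = 1, so a_0 = ... = a_0 = 0. Factor out: x = 19^1 · u with u = 15/2 a unit in ℤ_19. Expand u iteratively via a_{v+i} = u_i mod 19, u_{i+1} = (u_i − a_{v+i})/19:
  u_0 = 15/2;  a_1 = 17;  u_1 = (u_0 − 17)/19 = -1/2
  u_1 = -1/2;  a_2 = 9;  u_2 = (u_1 − 9)/19 = -1/2
  u_2 = -1/2;  a_3 = 9;  u_3 = (u_2 − 9)/19 = -1/2
Digits: (0, 17, 9, 9).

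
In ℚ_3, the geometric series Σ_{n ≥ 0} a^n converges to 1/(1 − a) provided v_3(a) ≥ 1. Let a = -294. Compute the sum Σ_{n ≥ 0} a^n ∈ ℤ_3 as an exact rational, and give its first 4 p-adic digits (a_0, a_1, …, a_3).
Σ a^n = 1/(1 − a) = 1/295;  first 4 digits = (1, 1, 1, 2)

v_3(a) = 1 ≥ 1, so the series converges in ℤ_3 to 1/(1 − a) = 1/(1 − (-294)) = 1/295. Expand this rational in ℤ_3: compute digits iteratively via d_i = x_i mod 3, x_{i+1} = (x_i − d_i)/3. The first 4 digits are (1, 1, 1, 2).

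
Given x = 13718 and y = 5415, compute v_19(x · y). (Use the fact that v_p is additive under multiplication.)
v_19(74282970) = 5

v_p(x) = 3 (factor: 13718 = 19^3 · 2); v_p(y) = 2 (factor: 5415 = 19^2 · 15). Additivity: v_p(xy) = v_p(x) + v_p(y) = 3 + 2 = 5. (Direct check: xy = 74282970 = 19^5 · (30).)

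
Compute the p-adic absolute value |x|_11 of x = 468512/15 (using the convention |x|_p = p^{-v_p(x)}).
|468512/15|_11 = 1/14641

Step 1 — compute v_11(x) by factoring powers of 11 out of the numerator and denominator: v_11(468512/15) = 4. Step 2 — apply |x|_p = p^{-v_p(x)} = 11^{-4} = 1/14641.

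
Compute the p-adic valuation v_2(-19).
v_2(-19) = 0

v_2(n) is the largest exponent k such that 2^k divides n. Factor out: -19 = -2^0 · 19. (Sign doesn't affect v_p.) So v_2(-19) = 0.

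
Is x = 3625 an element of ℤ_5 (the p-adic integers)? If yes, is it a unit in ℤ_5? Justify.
x ∈ ℤ_5 but not a unit; v_5(x) = 3 > 0

ℤ_5 = {x ∈ ℚ_5 : v_5(x) ≥ 0} and ℤ_5^× = {x ∈ ℤ_5 : v_5(x) = 0}. Here v_5(3625) = v_5(num) − v_5(den) = 3; compare against these criteria.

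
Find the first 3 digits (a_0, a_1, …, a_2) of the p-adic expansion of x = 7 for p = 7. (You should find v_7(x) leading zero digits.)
(a_0, …, a_2) = (0, 1, 0)

v_7(7) = 1, so a_0 = ... = a_0 = 0. Factor out: x = 7^1 · u with u = 1 a unit in ℤ_7. Expand u iteratively via a_{v+i} = u_i mod 7, u_{i+1} = (u_i − a_{v+i})/7:
  u_0 = 1;  a_1 = 1;  u_1 = (u_0 − 1)/7 = 0
  u_1 = 0;  a_2 = 0;  u_2 = (u_1 − 0)/7 = 0
Digits: (0, 1, 0).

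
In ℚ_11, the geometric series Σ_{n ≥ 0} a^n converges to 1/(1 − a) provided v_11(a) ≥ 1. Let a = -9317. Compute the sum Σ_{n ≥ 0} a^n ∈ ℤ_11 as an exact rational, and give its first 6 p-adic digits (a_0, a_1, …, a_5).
Σ a^n = 1/(1 − a) = 1/9318;  first 6 digits = (1, 0, 0, 4, 10, 10)

v_11(a) = 3 ≥ 1, so the series converges in ℤ_11 to 1/(1 − a) = 1/(1 − (-9317)) = 1/9318. Expand this rational in ℤ_11: compute digits iteratively via d_i = x_i mod 11, x_{i+1} = (x_i − d_i)/11. The first 6 digits are (1, 0, 0, 4, 10, 10).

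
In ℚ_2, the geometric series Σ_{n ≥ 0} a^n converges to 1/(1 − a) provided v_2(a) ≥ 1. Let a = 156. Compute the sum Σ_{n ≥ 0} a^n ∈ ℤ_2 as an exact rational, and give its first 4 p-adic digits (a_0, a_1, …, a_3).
Σ a^n = 1/(1 − a) = -1/155;  first 4 digits = (1, 0, 1, 1)

v_2(a) = 2 ≥ 1, so the series converges in ℤ_2 to 1/(1 − a) = 1/(1 − 156) = -1/155. Expand this rational in ℤ_2: compute digits iteratively via d_i = x_i mod 2, x_{i+1} = (x_i − d_i)/2. The first 4 digits are (1, 0, 1, 1).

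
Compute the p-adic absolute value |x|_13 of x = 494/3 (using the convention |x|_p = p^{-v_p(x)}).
|494/3|_13 = 1/13

Step 1 — compute v_13(x) by factoring powers of 13 out of the numerator and denominator: v_13(494/3) = 1. Step 2 — apply |x|_p = p^{-v_p(x)} = 13^{-1} = 1/13.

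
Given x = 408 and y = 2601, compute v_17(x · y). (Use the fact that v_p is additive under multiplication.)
v_17(1061208) = 3

v_p(x) = 1 (factor: 408 = 17^1 · 24); v_p(y) = 2 (factor: 2601 = 17^2 · 9). Additivity: v_p(xy) = v_p(x) + v_p(y) = 1 + 2 = 3. (Direct check: xy = 1061208 = 17^3 · (216).)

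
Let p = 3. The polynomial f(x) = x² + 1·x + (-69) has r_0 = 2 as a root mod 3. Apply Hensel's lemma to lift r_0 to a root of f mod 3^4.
r_3 = 47 (mod 81)

Hensel: r_{i+1} = r_i − f(r_i)·(f′(r_i))^{-1} mod 3^{i+2}, f′(x) = 2x + 1. Iterate:
  r_0 = 2 (mod 3)
  r_1 = 2 (mod 9)
  r_2 = 20 (mod 27)
  r_3 = 47 (mod 81)
Final: r = 47 satisfies f(r) ≡ 0 mod 3^4.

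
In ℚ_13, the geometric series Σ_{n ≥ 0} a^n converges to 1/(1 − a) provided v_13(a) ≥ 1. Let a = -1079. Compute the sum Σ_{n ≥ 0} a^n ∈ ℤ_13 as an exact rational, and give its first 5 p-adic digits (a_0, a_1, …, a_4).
Σ a^n = 1/(1 − a) = 1/1080;  first 5 digits = (1, 8, 5, 1, 11)

v_13(a) = 1 ≥ 1, so the series converges in ℤ_13 to 1/(1 − a) = 1/(1 − (-1079)) = 1/1080. Expand this rational in ℤ_13: compute digits iteratively via d_i = x_i mod 13, x_{i+1} = (x_i − d_i)/13. The first 5 digits are (1, 8, 5, 1, 11).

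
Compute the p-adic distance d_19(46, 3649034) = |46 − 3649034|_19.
d_19(46, 3649034) = 1/130321

Step 1 — x − y = 46 − 3649034 = -3648988. Step 2 — v_19(-3648988) = 4 (factor: -3648988 = −(19^4 · 28); the sign does not affect v_p). Step 3 — |x − y|_19 = 19^{-4} = 1/130321.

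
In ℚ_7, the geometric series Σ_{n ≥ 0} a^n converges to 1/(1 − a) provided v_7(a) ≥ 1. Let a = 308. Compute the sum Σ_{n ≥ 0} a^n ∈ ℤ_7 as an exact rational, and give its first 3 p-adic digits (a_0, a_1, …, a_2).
Σ a^n = 1/(1 − a) = -1/307;  first 3 digits = (1, 2, 3)

v_7(a) = 1 ≥ 1, so the series converges in ℤ_7 to 1/(1 − a) = 1/(1 − 308) = -1/307. Expand this rational in ℤ_7: compute digits iteratively via d_i = x_i mod 7, x_{i+1} = (x_i − d_i)/7. The first 3 digits are (1, 2, 3).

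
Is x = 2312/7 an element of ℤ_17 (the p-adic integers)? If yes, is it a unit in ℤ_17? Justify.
x ∈ ℤ_17 but not a unit; v_17(x) = 2 > 0

ℤ_17 = {x ∈ ℚ_17 : v_17(x) ≥ 0} and ℤ_17^× = {x ∈ ℤ_17 : v_17(x) = 0}. Here v_17(2312/7) = v_17(num) − v_17(den) = 2; compare against these criteria.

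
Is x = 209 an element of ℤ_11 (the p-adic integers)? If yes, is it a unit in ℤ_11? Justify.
x ∈ ℤ_11 but not a unit; v_11(x) = 1 > 0

ℤ_11 = {x ∈ ℚ_11 : v_11(x) ≥ 0} and ℤ_11^× = {x ∈ ℤ_11 : v_11(x) = 0}. Here v_11(209) = v_11(num) − v_11(den) = 1; compare against these criteria.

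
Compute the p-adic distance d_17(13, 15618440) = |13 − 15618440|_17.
d_17(13, 15618440) = 1/1419857

Step 1 — x − y = 13 − 15618440 = -15618427. Step 2 — v_17(-15618427) = 5 (factor: -15618427 = −(17^5 · 11); the sign does not affect v_p). Step 3 — |x − y|_17 = 17^{-5} = 1/1419857.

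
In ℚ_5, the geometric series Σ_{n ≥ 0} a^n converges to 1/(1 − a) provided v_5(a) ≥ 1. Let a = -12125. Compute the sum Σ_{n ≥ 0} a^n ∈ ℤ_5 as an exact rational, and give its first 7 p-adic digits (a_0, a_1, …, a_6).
Σ a^n = 1/(1 − a) = 1/12126;  first 7 digits = (1, 0, 0, 3, 0, 1, 3)

v_5(a) = 3 ≥ 1, so the series converges in ℤ_5 to 1/(1 − a) = 1/(1 − (-12125)) = 1/12126. Expand this rational in ℤ_5: compute digits iteratively via d_i = x_i mod 5, x_{i+1} = (x_i − d_i)/5. The first 7 digits are (1, 0, 0, 3, 0, 1, 3).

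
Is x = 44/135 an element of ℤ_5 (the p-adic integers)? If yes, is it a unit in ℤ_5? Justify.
x ∉ ℤ_5 (v_5(x) = -1 < 0)

ℤ_5 = {x ∈ ℚ_5 : v_5(x) ≥ 0} and ℤ_5^× = {x ∈ ℤ_5 : v_5(x) = 0}. Here v_5(44/135) = v_5(num) − v_5(den) = -1; compare against these criteria.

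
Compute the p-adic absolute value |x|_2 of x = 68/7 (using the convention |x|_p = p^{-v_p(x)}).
|68/7|_2 = 1/4

Step 1 — compute v_2(x) by factoring powers of 2 out of the numerator and denominator: v_2(68/7) = 2. Step 2 — apply |x|_p = p^{-v_p(x)} = 2^{-2} = 1/4.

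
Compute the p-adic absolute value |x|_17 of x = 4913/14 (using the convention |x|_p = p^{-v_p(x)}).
|4913/14|_17 = 1/4913

Step 1 — compute v_17(x) by factoring powers of 17 out of the numerator and denominator: v_17(4913/14) = 3. Step 2 — apply |x|_p = p^{-v_p(x)} = 17^{-3} = 1/4913.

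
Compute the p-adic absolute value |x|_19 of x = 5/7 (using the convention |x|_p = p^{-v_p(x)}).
|5/7|_19 = 1

Step 1 — compute v_19(x) by factoring powers of 19 out of the numerator and denominator: v_19(5/7) = 0. Step 2 — apply |x|_p = p^{-v_p(x)} = 19^{0} = 1.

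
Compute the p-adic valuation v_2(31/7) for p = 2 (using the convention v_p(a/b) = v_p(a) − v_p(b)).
v_2(31/7) = 0

Factor powers of 2 from the numerator and denominator of the reduced fraction: 31 = 2^0 · 31 and 7 = 2^0 · 7. Apply v_p(a/b) = v_p(a) − v_p(b): v_2(31/7) = 0 − 0 = 0.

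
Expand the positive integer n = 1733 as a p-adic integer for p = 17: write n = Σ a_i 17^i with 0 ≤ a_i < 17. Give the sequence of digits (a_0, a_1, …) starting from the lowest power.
(a_0, a_1, …) = (16, 16, 5)

Repeated division by 17 gives the digits low-to-high: 1733 = 16 + 16·17^1 + 5·17^2. Digit sequence: (16, 16, 5).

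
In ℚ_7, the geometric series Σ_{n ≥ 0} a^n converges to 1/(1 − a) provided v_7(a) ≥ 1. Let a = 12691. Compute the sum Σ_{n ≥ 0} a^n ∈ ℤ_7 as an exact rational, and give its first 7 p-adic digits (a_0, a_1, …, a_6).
Σ a^n = 1/(1 − a) = -1/12690;  first 7 digits = (1, 0, 0, 2, 5, 0, 4)

v_7(a) = 3 ≥ 1, so the series converges in ℤ_7 to 1/(1 − a) = 1/(1 − 12691) = -1/12690. Expand this rational in ℤ_7: compute digits iteratively via d_i = x_i mod 7, x_{i+1} = (x_i − d_i)/7. The first 7 digits are (1, 0, 0, 2, 5, 0, 4).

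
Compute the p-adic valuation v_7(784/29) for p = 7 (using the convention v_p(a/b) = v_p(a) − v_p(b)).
v_7(784/29) = 2

Factor powers of 7 from the numerator and denominator of the reduced fraction: 784 = 7^2 · 16 and 29 = 7^0 · 29. Apply v_p(a/b) = v_p(a) − v_p(b): v_7(784/29) = 2 − 0 = 2.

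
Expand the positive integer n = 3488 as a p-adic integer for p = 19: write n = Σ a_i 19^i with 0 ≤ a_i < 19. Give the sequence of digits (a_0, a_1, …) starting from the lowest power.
(a_0, a_1, …) = (11, 12, 9)

Repeated division by 19 gives the digits low-to-high: 3488 = 11 + 12·19^1 + 9·19^2. Digit sequence: (11, 12, 9).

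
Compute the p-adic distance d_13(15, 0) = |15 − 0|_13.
d_13(15, 0) = 1

Step 1 — x − y = 15 − 0 = 15. Step 2 — v_13(15) = 0 (factor: 15 = (13^0 · 15); the sign does not affect v_p). Step 3 — |x − y|_13 = 13^{0} = 1.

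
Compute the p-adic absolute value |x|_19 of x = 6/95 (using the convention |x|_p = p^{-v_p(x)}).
|6/95|_19 = 19

Step 1 — compute v_19(x) by factoring powers of 19 out of the numerator and denominator: v_19(6/95) = -1. Step 2 — apply |x|_p = p^{-v_p(x)} = 19^{1} = 19.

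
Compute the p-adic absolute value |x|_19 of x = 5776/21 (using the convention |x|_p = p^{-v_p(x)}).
|5776/21|_19 = 1/361

Step 1 — compute v_19(x) by factoring powers of 19 out of the numerator and denominator: v_19(5776/21) = 2. Step 2 — apply |x|_p = p^{-v_p(x)} = 19^{-2} = 1/361.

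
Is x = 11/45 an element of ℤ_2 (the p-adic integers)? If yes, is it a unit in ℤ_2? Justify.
x ∈ ℤ_2^× (unit); v_2(x) = 0

ℤ_2 = {x ∈ ℚ_2 : v_2(x) ≥ 0} and ℤ_2^× = {x ∈ ℤ_2 : v_2(x) = 0}. Here v_2(11/45) = v_2(num) − v_2(den) = 0; compare against these criteria.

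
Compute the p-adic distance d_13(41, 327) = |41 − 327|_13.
d_13(41, 327) = 1/13

Step 1 — x − y = 41 − 327 = -286. Step 2 — v_13(-286) = 1 (factor: -286 = −(13^1 · 22); the sign does not affect v_p). Step 3 — |x − y|_13 = 13^{-1} = 1/13.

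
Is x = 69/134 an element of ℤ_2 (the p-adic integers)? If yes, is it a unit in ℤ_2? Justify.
x ∉ ℤ_2 (v_2(x) = -1 < 0)

ℤ_2 = {x ∈ ℚ_2 : v_2(x) ≥ 0} and ℤ_2^× = {x ∈ ℤ_2 : v_2(x) = 0}. Here v_2(69/134) = v_2(num) − v_2(den) = -1; compare against these criteria.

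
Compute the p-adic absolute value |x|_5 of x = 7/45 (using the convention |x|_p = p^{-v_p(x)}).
|7/45|_5 = 5

Step 1 — compute v_5(x) by factoring powers of 5 out of the numerator and denominator: v_5(7/45) = -1. Step 2 — apply |x|_p = p^{-v_p(x)} = 5^{1} = 5.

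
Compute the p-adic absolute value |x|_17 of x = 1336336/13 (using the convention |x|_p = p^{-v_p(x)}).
|1336336/13|_17 = 1/83521

Step 1 — compute v_17(x) by factoring powers of 17 out of the numerator and denominator: v_17(1336336/13) = 4. Step 2 — apply |x|_p = p^{-v_p(x)} = 17^{-4} = 1/83521.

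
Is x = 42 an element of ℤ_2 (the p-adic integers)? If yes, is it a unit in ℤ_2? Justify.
x ∈ ℤ_2 but not a unit; v_2(x) = 1 > 0

ℤ_2 = {x ∈ ℚ_2 : v_2(x) ≥ 0} and ℤ_2^× = {x ∈ ℤ_2 : v_2(x) = 0}. Here v_2(42) = v_2(num) − v_2(den) = 1; compare against these criteria.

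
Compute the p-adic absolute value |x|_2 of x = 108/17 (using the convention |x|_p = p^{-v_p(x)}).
|108/17|_2 = 1/4

Step 1 — compute v_2(x) by factoring powers of 2 out of the numerator and denominator: v_2(108/17) = 2. Step 2 — apply |x|_p = p^{-v_p(x)} = 2^{-2} = 1/4.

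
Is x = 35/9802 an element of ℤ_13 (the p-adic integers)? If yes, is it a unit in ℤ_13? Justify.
x ∉ ℤ_13 (v_13(x) = -2 < 0)

ℤ_13 = {x ∈ ℚ_13 : v_13(x) ≥ 0} and ℤ_13^× = {x ∈ ℤ_13 : v_13(x) = 0}. Here v_13(35/9802) = v_13(num) − v_13(den) = -2; compare against these criteria.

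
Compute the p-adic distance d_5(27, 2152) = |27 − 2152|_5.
d_5(27, 2152) = 1/125

Step 1 — x − y = 27 − 2152 = -2125. Step 2 — v_5(-2125) = 3 (factor: -2125 = −(5^3 · 17); the sign does not affect v_p). Step 3 — |x − y|_5 = 5^{-3} = 1/125.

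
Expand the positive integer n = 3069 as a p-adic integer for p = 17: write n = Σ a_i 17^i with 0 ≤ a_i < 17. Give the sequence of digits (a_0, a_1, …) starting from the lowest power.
(a_0, a_1, …) = (9, 10, 10)

Repeated division by 17 gives the digits low-to-high: 3069 = 9 + 10·17^1 + 10·17^2. Digit sequence: (9, 10, 10).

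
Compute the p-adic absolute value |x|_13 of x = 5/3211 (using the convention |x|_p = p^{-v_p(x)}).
|5/3211|_13 = 169

Step 1 — compute v_13(x) by factoring powers of 13 out of the numerator and denominator: v_13(5/3211) = -2. Step 2 — apply |x|_p = p^{-v_p(x)} = 13^{2} = 169.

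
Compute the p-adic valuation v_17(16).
v_17(16) = 0

v_17(n) is the largest exponent k such that 17^k divides n. Factor out: 16 = 17^0 · 16. (Sign doesn't affect v_p.) So v_17(16) = 0.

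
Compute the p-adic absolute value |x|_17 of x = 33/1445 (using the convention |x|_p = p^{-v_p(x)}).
|33/1445|_17 = 289

Step 1 — compute v_17(x) by factoring powers of 17 out of the numerator and denominator: v_17(33/1445) = -2. Step 2 — apply |x|_p = p^{-v_p(x)} = 17^{2} = 289.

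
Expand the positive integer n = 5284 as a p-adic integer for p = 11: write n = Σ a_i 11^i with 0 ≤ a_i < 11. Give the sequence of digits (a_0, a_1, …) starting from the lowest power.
(a_0, a_1, …) = (4, 7, 10, 3)

Repeated division by 11 gives the digits low-to-high: 5284 = 4 + 7·11^1 + 10·11^2 + 3·11^3. Digit sequence: (4, 7, 10, 3).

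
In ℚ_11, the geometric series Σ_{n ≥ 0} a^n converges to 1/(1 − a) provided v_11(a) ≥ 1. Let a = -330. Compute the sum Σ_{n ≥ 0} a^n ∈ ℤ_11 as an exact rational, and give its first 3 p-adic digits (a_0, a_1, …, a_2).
Σ a^n = 1/(1 − a) = 1/331;  first 3 digits = (1, 3, 6)

v_11(a) = 1 ≥ 1, so the series converges in ℤ_11 to 1/(1 − a) = 1/(1 − (-330)) = 1/331. Expand this rational in ℤ_11: compute digits iteratively via d_i = x_i mod 11, x_{i+1} = (x_i − d_i)/11. The first 3 digits are (1, 3, 6).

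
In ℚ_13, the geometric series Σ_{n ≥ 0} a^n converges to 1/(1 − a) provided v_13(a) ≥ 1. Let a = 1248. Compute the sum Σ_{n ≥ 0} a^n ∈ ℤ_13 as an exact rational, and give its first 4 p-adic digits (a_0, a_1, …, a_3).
Σ a^n = 1/(1 − a) = -1/1247;  first 4 digits = (1, 5, 6, 2)

v_13(a) = 1 ≥ 1, so the series converges in ℤ_13 to 1/(1 − a) = 1/(1 − 1248) = -1/1247. Expand this rational in ℤ_13: compute digits iteratively via d_i = x_i mod 13, x_{i+1} = (x_i − d_i)/13. The first 4 digits are (1, 5, 6, 2).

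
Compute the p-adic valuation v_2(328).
v_2(328) = 3

v_2(n) is the largest exponent k such that 2^k divides n. Factor out: 328 = 2^3 · 41. (Sign doesn't affect v_p.) So v_2(328) = 3.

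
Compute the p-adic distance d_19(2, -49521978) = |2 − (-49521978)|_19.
d_19(2, -49521978) = 1/2476099

Step 1 — x − y = 2 − (-49521978) = 49521980. Step 2 — v_19(49521980) = 5 (factor: 49521980 = (19^5 · 20); the sign does not affect v_p). Step 3 — |x − y|_19 = 19^{-5} = 1/2476099.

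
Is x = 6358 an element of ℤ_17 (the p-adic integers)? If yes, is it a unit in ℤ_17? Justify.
x ∈ ℤ_17 but not a unit; v_17(x) = 2 > 0

ℤ_17 = {x ∈ ℚ_17 : v_17(x) ≥ 0} and ℤ_17^× = {x ∈ ℤ_17 : v_17(x) = 0}. Here v_17(6358) = v_17(num) − v_17(den) = 2; compare against these criteria.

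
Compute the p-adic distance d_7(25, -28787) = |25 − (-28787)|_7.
d_7(25, -28787) = 1/2401

Step 1 — x − y = 25 − (-28787) = 28812. Step 2 — v_7(28812) = 4 (factor: 28812 = (7^4 · 12); the sign does not affect v_p). Step 3 — |x − y|_7 = 7^{-4} = 1/2401.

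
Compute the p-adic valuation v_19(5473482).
v_19(5473482) = 4

v_19(n) is the largest exponent k such that 19^k divides n. Factor out: 5473482 = 19^4 · 42. (Sign doesn't affect v_p.) So v_19(5473482) = 4.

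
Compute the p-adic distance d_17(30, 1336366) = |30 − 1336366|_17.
d_17(30, 1336366) = 1/83521

Step 1 — x − y = 30 − 1336366 = -1336336. Step 2 — v_17(-1336336) = 4 (factor: -1336336 = −(17^4 · 16); the sign does not affect v_p). Step 3 — |x − y|_17 = 17^{-4} = 1/83521.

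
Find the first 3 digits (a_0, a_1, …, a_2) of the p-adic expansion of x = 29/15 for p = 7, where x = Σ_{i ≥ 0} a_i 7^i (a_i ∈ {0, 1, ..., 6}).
(a_0, …, a_2) = (1, 2, 3)

v_7(29/15) = 0 (numerator and denominator both coprime to 7), so x ∈ ℤ_7^×. Compute digits iteratively via a_i = x_i mod 7, x_{i+1} = (x_i − a_i)/7, with x_0 = x:
  x_0 = 29/15;  a_0 = 1;  x_1 = (x_0 − 1)/7 = 2/15
  x_1 = 2/15;  a_1 = 2;  x_2 = (x_1 − 2)/7 = -4/15
  x_2 = -4/15;  a_2 = 3;  x_3 = (x_2 − 3)/7 = -7/15
Digits: (1, 2, 3).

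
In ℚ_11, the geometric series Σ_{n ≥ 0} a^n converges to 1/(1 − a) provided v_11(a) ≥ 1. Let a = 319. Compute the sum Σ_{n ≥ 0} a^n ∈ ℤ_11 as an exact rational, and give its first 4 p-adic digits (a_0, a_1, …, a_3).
Σ a^n = 1/(1 − a) = -1/318;  first 4 digits = (1, 7, 7, 1)

v_11(a) = 1 ≥ 1, so the series converges in ℤ_11 to 1/(1 − a) = 1/(1 − 319) = -1/318. Expand this rational in ℤ_11: compute digits iteratively via d_i = x_i mod 11, x_{i+1} = (x_i − d_i)/11. The first 4 digits are (1, 7, 7, 1).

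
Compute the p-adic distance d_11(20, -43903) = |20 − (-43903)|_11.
d_11(20, -43903) = 1/14641

Step 1 — x − y = 20 − (-43903) = 43923. Step 2 — v_11(43923) = 4 (factor: 43923 = (11^4 · 3); the sign does not affect v_p). Step 3 — |x − y|_11 = 11^{-4} = 1/14641.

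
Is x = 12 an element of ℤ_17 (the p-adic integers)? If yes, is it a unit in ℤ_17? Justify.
x ∈ ℤ_17^× (unit); v_17(x) = 0

ℤ_17 = {x ∈ ℚ_17 : v_17(x) ≥ 0} and ℤ_17^× = {x ∈ ℤ_17 : v_17(x) = 0}. Here v_17(12) = v_17(num) − v_17(den) = 0; compare against these criteria.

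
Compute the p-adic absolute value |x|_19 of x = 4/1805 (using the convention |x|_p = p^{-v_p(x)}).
|4/1805|_19 = 361

Step 1 — compute v_19(x) by factoring powers of 19 out of the numerator and denominator: v_19(4/1805) = -2. Step 2 — apply |x|_p = p^{-v_p(x)} = 19^{2} = 361.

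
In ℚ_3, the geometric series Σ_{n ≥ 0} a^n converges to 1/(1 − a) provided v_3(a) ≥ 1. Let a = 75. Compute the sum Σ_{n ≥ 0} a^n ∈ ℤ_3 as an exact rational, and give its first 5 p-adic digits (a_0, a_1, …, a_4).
Σ a^n = 1/(1 − a) = -1/74;  first 5 digits = (1, 1, 0, 2, 2)

v_3(a) = 1 ≥ 1, so the series converges in ℤ_3 to 1/(1 − a) = 1/(1 − 75) = -1/74. Expand this rational in ℤ_3: compute digits iteratively via d_i = x_i mod 3, x_{i+1} = (x_i − d_i)/3. The first 5 digits are (1, 1, 0, 2, 2).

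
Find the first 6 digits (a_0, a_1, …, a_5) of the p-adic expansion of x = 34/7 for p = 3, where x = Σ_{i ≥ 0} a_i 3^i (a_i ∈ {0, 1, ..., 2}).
(a_0, …, a_5) = (1, 0, 0, 1, 1, 0)

v_3(34/7) = 0 (numerator and denominator both coprime to 3), so x ∈ ℤ_3^×. Compute digits iteratively via a_i = x_i mod 3, x_{i+1} = (x_i − a_i)/3, with x_0 = x:
  x_0 = 34/7;  a_0 = 1;  x_1 = (x_0 − 1)/3 = 9/7
  x_1 = 9/7;  a_1 = 0;  x_2 = (x_1 − 0)/3 = 3/7
  x_2 = 3/7;  a_2 = 0;  x_3 = (x_2 − 0)/3 = 1/7
  x_3 = 1/7;  a_3 = 1;  x_4 = (x_3 − 1)/3 = -2/7
  x_4 = -2/7;  a_4 = 1;  x_5 = (x_4 − 1)/3 = -3/7
  x_5 = -3/7;  a_5 = 0;  x_6 = (x_5 − 0)/3 = -1/7
Digits: (1, 0, 0, 1, 1, 0).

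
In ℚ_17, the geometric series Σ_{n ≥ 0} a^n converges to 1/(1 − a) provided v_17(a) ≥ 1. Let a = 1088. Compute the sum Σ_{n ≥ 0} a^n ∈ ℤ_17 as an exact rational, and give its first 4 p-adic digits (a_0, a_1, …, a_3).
Σ a^n = 1/(1 − a) = -1/1087;  first 4 digits = (1, 13, 2, 7)

v_17(a) = 1 ≥ 1, so the series converges in ℤ_17 to 1/(1 − a) = 1/(1 − 1088) = -1/1087. Expand this rational in ℤ_17: compute digits iteratively via d_i = x_i mod 17, x_{i+1} = (x_i − d_i)/17. The first 4 digits are (1, 13, 2, 7).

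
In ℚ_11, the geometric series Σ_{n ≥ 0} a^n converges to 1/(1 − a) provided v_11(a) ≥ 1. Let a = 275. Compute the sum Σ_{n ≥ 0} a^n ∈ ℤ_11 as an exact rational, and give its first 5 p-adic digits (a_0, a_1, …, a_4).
Σ a^n = 1/(1 − a) = -1/274;  first 5 digits = (1, 3, 0, 7, 10)

v_11(a) = 1 ≥ 1, so the series converges in ℤ_11 to 1/(1 − a) = 1/(1 − 275) = -1/274. Expand this rational in ℤ_11: compute digits iteratively via d_i = x_i mod 11, x_{i+1} = (x_i − d_i)/11. The first 5 digits are (1, 3, 0, 7, 10).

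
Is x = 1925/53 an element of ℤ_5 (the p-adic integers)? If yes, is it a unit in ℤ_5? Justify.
x ∈ ℤ_5 but not a unit; v_5(x) = 2 > 0

ℤ_5 = {x ∈ ℚ_5 : v_5(x) ≥ 0} and ℤ_5^× = {x ∈ ℤ_5 : v_5(x) = 0}. Here v_5(1925/53) = v_5(num) − v_5(den) = 2; compare against these criteria.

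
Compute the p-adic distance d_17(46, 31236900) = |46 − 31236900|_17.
d_17(46, 31236900) = 1/1419857

Step 1 — x − y = 46 − 31236900 = -31236854. Step 2 — v_17(-31236854) = 5 (factor: -31236854 = −(17^5 · 22); the sign does not affect v_p). Step 3 — |x − y|_17 = 17^{-5} = 1/1419857.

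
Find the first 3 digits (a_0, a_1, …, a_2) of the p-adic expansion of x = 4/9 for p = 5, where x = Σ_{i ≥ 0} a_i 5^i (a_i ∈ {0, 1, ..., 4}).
(a_0, …, a_2) = (1, 1, 2)

v_5(4/9) = 0 (numerator and denominator both coprime to 5), so x ∈ ℤ_5^×. Compute digits iteratively via a_i = x_i mod 5, x_{i+1} = (x_i − a_i)/5, with x_0 = x:
  x_0 = 4/9;  a_0 = 1;  x_1 = (x_0 − 1)/5 = -1/9
  x_1 = -1/9;  a_1 = 1;  x_2 = (x_1 − 1)/5 = -2/9
  x_2 = -2/9;  a_2 = 2;  x_3 = (x_2 − 2)/5 = -4/9
Digits: (1, 1, 2).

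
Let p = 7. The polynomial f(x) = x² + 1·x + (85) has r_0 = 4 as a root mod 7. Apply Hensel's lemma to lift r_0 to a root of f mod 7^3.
r_2 = 172 (mod 343)

Hensel: r_{i+1} = r_i − f(r_i)·(f′(r_i))^{-1} mod 7^{i+2}, f′(x) = 2x + 1. Iterate:
  r_0 = 4 (mod 7)
  r_1 = 25 (mod 49)
  r_2 = 172 (mod 343)
Final: r = 172 satisfies f(r) ≡ 0 mod 7^3.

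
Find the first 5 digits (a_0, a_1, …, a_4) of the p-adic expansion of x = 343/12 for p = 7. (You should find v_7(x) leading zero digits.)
(a_0, …, a_4) = (0, 0, 0, 3, 6)

v_7(343/12) = 3, so a_0 = ... = a_2 = 0. Factor out: x = 7^3 · u with u = 1/12 a unit in ℤ_7. Expand u iteratively via a_{v+i} = u_i mod 7, u_{i+1} = (u_i − a_{v+i})/7:
  u_0 = 1/12;  a_3 = 3;  u_1 = (u_0 − 3)/7 = -5/12
  u_1 = -5/12;  a_4 = 6;  u_2 = (u_1 − 6)/7 = -11/12
Digits: (0, 0, 0, 3, 6).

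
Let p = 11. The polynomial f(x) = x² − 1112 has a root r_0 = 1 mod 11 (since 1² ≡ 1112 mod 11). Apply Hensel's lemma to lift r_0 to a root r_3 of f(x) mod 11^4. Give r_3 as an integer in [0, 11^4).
r_3 = 9813 (mod 14641)

Hensel's recurrence: r_{i+1} = r_i − f(r_i)·(f′(r_i))^{-1} mod 11^{i+2}, with f′(x) = 2x. Iterate:
  r_0 = 1 (mod 11)
  r_1 = 12 (mod 121)
  r_2 = 496 (mod 1331)
  r_3 = 9813 (mod 14641)
Final: r_3 = 9813, and one checks f(r_3) ≡ 0 mod 11^4.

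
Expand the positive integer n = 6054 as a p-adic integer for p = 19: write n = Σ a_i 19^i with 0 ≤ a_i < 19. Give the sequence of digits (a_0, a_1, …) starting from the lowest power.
(a_0, a_1, …) = (12, 14, 16)

Repeated division by 19 gives the digits low-to-high: 6054 = 12 + 14·19^1 + 16·19^2. Digit sequence: (12, 14, 16).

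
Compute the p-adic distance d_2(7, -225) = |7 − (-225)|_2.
d_2(7, -225) = 1/8

Step 1 — x − y = 7 − (-225) = 232. Step 2 — v_2(232) = 3 (factor: 232 = (2^3 · 29); the sign does not affect v_p). Step 3 — |x − y|_2 = 2^{-3} = 1/8.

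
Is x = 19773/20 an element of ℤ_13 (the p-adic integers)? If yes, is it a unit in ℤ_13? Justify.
x ∈ ℤ_13 but not a unit; v_13(x) = 3 > 0

ℤ_13 = {x ∈ ℚ_13 : v_13(x) ≥ 0} and ℤ_13^× = {x ∈ ℤ_13 : v_13(x) = 0}. Here v_13(19773/20) = v_13(num) − v_13(den) = 3; compare against these criteria.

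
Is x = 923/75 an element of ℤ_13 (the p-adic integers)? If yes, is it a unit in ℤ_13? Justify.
x ∈ ℤ_13 but not a unit; v_13(x) = 1 > 0

ℤ_13 = {x ∈ ℚ_13 : v_13(x) ≥ 0} and ℤ_13^× = {x ∈ ℤ_13 : v_13(x) = 0}. Here v_13(923/75) = v_13(num) − v_13(den) = 1; compare against these criteria.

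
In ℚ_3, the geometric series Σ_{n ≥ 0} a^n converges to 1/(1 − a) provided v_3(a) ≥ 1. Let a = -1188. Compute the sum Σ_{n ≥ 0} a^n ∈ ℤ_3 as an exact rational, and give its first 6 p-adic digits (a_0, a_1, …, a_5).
Σ a^n = 1/(1 − a) = 1/1189;  first 6 digits = (1, 0, 0, 1, 0, 1)

v_3(a) = 3 ≥ 1, so the series converges in ℤ_3 to 1/(1 − a) = 1/(1 − (-1188)) = 1/1189. Expand this rational in ℤ_3: compute digits iteratively via d_i = x_i mod 3, x_{i+1} = (x_i − d_i)/3. The first 6 digits are (1, 0, 0, 1, 0, 1).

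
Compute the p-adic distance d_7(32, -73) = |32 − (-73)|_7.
d_7(32, -73) = 1/7

Step 1 — x − y = 32 − (-73) = 105. Step 2 — v_7(105) = 1 (factor: 105 = (7^1 · 15); the sign does not affect v_p). Step 3 — |x − y|_7 = 7^{-1} = 1/7.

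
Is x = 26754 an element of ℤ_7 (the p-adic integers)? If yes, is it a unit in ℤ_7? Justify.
x ∈ ℤ_7 but not a unit; v_7(x) = 3 > 0

ℤ_7 = {x ∈ ℚ_7 : v_7(x) ≥ 0} and ℤ_7^× = {x ∈ ℤ_7 : v_7(x) = 0}. Here v_7(26754) = v_7(num) − v_7(den) = 3; compare against these criteria.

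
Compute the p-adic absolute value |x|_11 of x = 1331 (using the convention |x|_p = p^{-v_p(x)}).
|1331|_11 = 1/1331

Step 1 — compute v_11(x) by factoring powers of 11 out of the numerator and denominator: v_11(1331) = 3. Step 2 — apply |x|_p = p^{-v_p(x)} = 11^{-3} = 1/1331.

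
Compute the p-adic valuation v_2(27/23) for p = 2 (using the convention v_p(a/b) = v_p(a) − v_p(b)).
v_2(27/23) = 0

Factor powers of 2 from the numerator and denominator of the reduced fraction: 27 = 2^0 · 27 and 23 = 2^0 · 23. Apply v_p(a/b) = v_p(a) − v_p(b): v_2(27/23) = 0 − 0 = 0.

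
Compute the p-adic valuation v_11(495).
v_11(495) = 1

v_11(n) is the largest exponent k such that 11^k divides n. Factor out: 495 = 11^1 · 45. (Sign doesn't affect v_p.) So v_11(495) = 1.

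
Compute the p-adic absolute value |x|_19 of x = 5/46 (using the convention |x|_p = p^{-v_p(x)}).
|5/46|_19 = 1

Step 1 — compute v_19(x) by factoring powers of 19 out of the numerator and denominator: v_19(5/46) = 0. Step 2 — apply |x|_p = p^{-v_p(x)} = 19^{0} = 1.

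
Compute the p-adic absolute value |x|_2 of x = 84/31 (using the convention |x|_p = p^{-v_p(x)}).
|84/31|_2 = 1/4

Step 1 — compute v_2(x) by factoring powers of 2 out of the numerator and denominator: v_2(84/31) = 2. Step 2 — apply |x|_p = p^{-v_p(x)} = 2^{-2} = 1/4.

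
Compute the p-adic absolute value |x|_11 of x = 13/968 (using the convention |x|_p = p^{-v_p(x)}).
|13/968|_11 = 121

Step 1 — compute v_11(x) by factoring powers of 11 out of the numerator and denominator: v_11(13/968) = -2. Step 2 — apply |x|_p = p^{-v_p(x)} = 11^{2} = 121.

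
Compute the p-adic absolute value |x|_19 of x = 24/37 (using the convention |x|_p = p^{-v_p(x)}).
|24/37|_19 = 1

Step 1 — compute v_19(x) by factoring powers of 19 out of the numerator and denominator: v_19(24/37) = 0. Step 2 — apply |x|_p = p^{-v_p(x)} = 19^{0} = 1.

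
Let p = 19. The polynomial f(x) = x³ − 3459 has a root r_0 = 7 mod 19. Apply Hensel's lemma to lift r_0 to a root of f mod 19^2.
r_1 = 178 (mod 361)

Hensel: r_{i+1} = r_i − f(r_i)/f′(r_i) mod 19^{i+2}, where f′(x) = 3x². Iterate:
  r_0 = 7 (mod 19)
  r_1 = 178 (mod 361)
Final: r = 178 with f(r) ≡ 0 mod 19^2.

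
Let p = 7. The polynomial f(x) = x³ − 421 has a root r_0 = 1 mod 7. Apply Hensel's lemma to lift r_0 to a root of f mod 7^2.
r_1 = 43 (mod 49)

Hensel: r_{i+1} = r_i − f(r_i)/f′(r_i) mod 7^{i+2}, where f′(x) = 3x². Iterate:
  r_0 = 1 (mod 7)
  r_1 = 43 (mod 49)
Final: r = 43 with f(r) ≡ 0 mod 7^2.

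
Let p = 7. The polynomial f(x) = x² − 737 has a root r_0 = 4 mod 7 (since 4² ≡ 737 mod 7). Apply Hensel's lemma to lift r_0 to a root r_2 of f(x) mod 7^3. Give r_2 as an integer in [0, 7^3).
r_2 = 284 (mod 343)

Hensel's recurrence: r_{i+1} = r_i − f(r_i)·(f′(r_i))^{-1} mod 7^{i+2}, with f′(x) = 2x. Iterate:
  r_0 = 4 (mod 7)
  r_1 = 39 (mod 49)
  r_2 = 284 (mod 343)
Final: r_2 = 284, and one checks f(r_2) ≡ 0 mod 7^3.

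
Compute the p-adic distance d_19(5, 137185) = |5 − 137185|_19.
d_19(5, 137185) = 1/6859

Step 1 — x − y = 5 − 137185 = -137180. Step 2 — v_19(-137180) = 3 (factor: -137180 = −(19^3 · 20); the sign does not affect v_p). Step 3 — |x − y|_19 = 19^{-3} = 1/6859.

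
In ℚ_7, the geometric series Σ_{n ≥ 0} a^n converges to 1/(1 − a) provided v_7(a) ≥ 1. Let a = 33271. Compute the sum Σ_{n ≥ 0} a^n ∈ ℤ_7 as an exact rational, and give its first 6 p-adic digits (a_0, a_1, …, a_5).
Σ a^n = 1/(1 − a) = -1/33270;  first 6 digits = (1, 0, 0, 6, 6, 1)

v_7(a) = 3 ≥ 1, so the series converges in ℤ_7 to 1/(1 − a) = 1/(1 − 33271) = -1/33270. Expand this rational in ℤ_7: compute digits iteratively via d_i = x_i mod 7, x_{i+1} = (x_i − d_i)/7. The first 6 digits are (1, 0, 0, 6, 6, 1).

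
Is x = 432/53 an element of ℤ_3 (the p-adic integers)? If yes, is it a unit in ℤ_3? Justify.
x ∈ ℤ_3 but not a unit; v_3(x) = 3 > 0

ℤ_3 = {x ∈ ℚ_3 : v_3(x) ≥ 0} and ℤ_3^× = {x ∈ ℤ_3 : v_3(x) = 0}. Here v_3(432/53) = v_3(num) − v_3(den) = 3; compare against these criteria.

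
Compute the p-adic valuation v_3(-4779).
v_3(-4779) = 4

v_3(n) is the largest exponent k such that 3^k divides n. Factor out: -4779 = -3^4 · 59. (Sign doesn't affect v_p.) So v_3(-4779) = 4.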